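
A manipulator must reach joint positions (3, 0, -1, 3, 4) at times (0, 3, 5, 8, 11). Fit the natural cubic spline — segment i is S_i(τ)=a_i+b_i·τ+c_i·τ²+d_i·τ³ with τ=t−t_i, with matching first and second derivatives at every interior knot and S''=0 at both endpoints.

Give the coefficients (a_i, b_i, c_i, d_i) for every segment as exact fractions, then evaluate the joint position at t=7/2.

Δ: Δ0=-1, Δ1=-1/2, Δ2=4/3, Δ3=1/3
row 1: diag=10, rhs=3; c'=1/5, d'=3/10
row 2: denom=10−2·1/5=48/5; d'=(11−2·3/10)/(48/5)=13/12
row 3: denom=12−3·5/16=177/16; d'=(-6−3·13/12)/(177/16)=-148/177
back: M3=-148/177
back: M2=13/12−5/16·-148/177=238/177
back: M1=3/10−1/5·238/177=11/354
M: M0=0, M1=11/354, M2=238/177, M3=-148/177, M4=0
seg 0: a=3, c=M0/2=0, d=(M1−M0)/(6·3)=11/6372, b=Δ0−h0·(2M0+M1)/6=-719/708
seg 1: a=0, c=M1/2=11/708, d=(M2−M1)/(6·2)=155/1416, b=Δ1−h1·(2M1+M2)/6=-343/354
seg 2: a=-1, c=M2/2=119/177, d=(M3−M2)/(6·3)=-193/1593, b=Δ2−h2·(2M2+M3)/6=24/59
seg 3: a=3, c=M3/2=-74/177, d=(M4−M3)/(6·3)=74/1593, b=Δ3−h3·(2M3+M4)/6=69/59
t_q=7/2 → seg 1, τ=1/2; S=0+-343/354·τ+11/708·τ²+155/1416·τ³=-1763/3776

  seg 0: a=3 b=-719/708 c=0 d=11/6372
  seg 1: a=0 b=-343/354 c=11/708 d=155/1416
  seg 2: a=-1 b=24/59 c=119/177 d=-193/1593
  seg 3: a=3 b=69/59 c=-74/177 d=74/1593
S(7/2) = -1763/3776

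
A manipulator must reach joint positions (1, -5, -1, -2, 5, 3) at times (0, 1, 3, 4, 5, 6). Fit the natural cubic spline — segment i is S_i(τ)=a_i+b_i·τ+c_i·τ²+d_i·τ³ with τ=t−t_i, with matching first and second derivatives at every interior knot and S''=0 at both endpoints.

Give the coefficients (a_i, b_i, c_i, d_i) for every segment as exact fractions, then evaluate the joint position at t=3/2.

  seg 0: a=1 b=-899/114 c=0 d=215/114
  seg 1: a=-5 b=-127/57 c=215/38 d=-101/57
  seg 2: a=-1 b=-49/57 c=-189/38 d=29/6
  seg 3: a=-2 b=421/114 c=181/19 d=-709/114
  seg 4: a=5 b=233/57 c=-347/38 d=347/114
S(3/2) = -187/38

Δ: Δ0=-6, Δ1=2, Δ2=-1, Δ3=7, Δ4=-2
row 1: diag=6, rhs=48; c'=1/3, d'=8
row 2: denom=6−2·1/3=16/3; d'=(-18−2·8)/(16/3)=-51/8
row 3: denom=4−1·3/16=61/16; d'=(48−1·-51/8)/(61/16)=870/61
row 4: denom=4−1·16/61=228/61; d'=(-54−1·870/61)/(228/61)=-347/19
back: M4=-347/19
back: M3=870/61−16/61·-347/19=362/19
back: M2=-51/8−3/16·362/19=-189/19
back: M1=8−1/3·-189/19=215/19
M: M0=0, M1=215/19, M2=-189/19, M3=362/19, M4=-347/19, M5=0
seg 0: a=1, c=M0/2=0, d=(M1−M0)/(6·1)=215/114, b=Δ0−h0·(2M0+M1)/6=-899/114
seg 1: a=-5, c=M1/2=215/38, d=(M2−M1)/(6·2)=-101/57, b=Δ1−h1·(2M1+M2)/6=-127/57
seg 2: a=-1, c=M2/2=-189/38, d=(M3−M2)/(6·1)=29/6, b=Δ2−h2·(2M2+M3)/6=-49/57
seg 3: a=-2, c=M3/2=181/19, d=(M4−M3)/(6·1)=-709/114, b=Δ3−h3·(2M3+M4)/6=421/114
seg 4: a=5, c=M4/2=-347/38, d=(M5−M4)/(6·1)=347/114, b=Δ4−h4·(2M4+M5)/6=233/57
t_q=3/2 → seg 1, τ=1/2; S=-5+-127/57·τ+215/38·τ²+-101/57·τ³=-187/38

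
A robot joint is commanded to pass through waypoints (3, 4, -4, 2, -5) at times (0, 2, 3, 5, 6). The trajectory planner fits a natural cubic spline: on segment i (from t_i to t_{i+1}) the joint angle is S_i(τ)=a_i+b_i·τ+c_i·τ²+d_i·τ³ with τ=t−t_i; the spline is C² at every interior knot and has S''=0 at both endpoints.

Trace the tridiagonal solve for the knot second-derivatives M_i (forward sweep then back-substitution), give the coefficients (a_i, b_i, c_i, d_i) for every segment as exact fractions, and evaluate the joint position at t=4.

  seg 0: a=3 b=809/186 c=0 d=-179/186
  seg 1: a=4 b=-1339/186 c=-179/31 d=925/186
  seg 2: a=-4 b=-356/93 c=567/62 d=-533/186
  seg 3: a=2 b=-152/93 c=-499/62 d=499/186
S(4) = -48/31

Δ: Δ0=1/2, Δ1=-8, Δ2=3, Δ3=-7
row 1: diag=6, rhs=-51; c'=1/6, d'=-17/2
row 2: denom=6−1·1/6=35/6; d'=(66−1·-17/2)/(35/6)=447/35
row 3: denom=6−2·12/35=186/35; d'=(-60−2·447/35)/(186/35)=-499/31
back: M3=-499/31
back: M2=447/35−12/35·-499/31=567/31
back: M1=-17/2−1/6·567/31=-358/31
M: M0=0, M1=-358/31, M2=567/31, M3=-499/31, M4=0
seg 0: a=3, c=M0/2=0, d=(M1−M0)/(6·2)=-179/186, b=Δ0−h0·(2M0+M1)/6=809/186
seg 1: a=4, c=M1/2=-179/31, d=(M2−M1)/(6·1)=925/186, b=Δ1−h1·(2M1+M2)/6=-1339/186
seg 2: a=-4, c=M2/2=567/62, d=(M3−M2)/(6·2)=-533/186, b=Δ2−h2·(2M2+M3)/6=-356/93
seg 3: a=2, c=M3/2=-499/62, d=(M4−M3)/(6·1)=499/186, b=Δ3−h3·(2M3+M4)/6=-152/93
t_q=4 → seg 2, τ=1; S=-4+-356/93·τ+567/62·τ²+-533/186·τ³=-48/31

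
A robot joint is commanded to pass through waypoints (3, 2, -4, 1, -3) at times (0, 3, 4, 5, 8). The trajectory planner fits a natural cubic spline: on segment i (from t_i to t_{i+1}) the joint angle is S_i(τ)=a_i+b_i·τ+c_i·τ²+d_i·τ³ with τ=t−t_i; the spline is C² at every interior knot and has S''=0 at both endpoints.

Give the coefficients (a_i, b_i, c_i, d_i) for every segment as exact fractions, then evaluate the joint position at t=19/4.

  seg 0: a=3 b=73/24 c=0 d=-3/8
  seg 1: a=2 b=-85/12 c=-27/8 d=107/24
  seg 2: a=-4 b=-11/24 c=10 d=-109/24
  seg 3: a=1 b=71/12 c=-29/8 d=29/72
S(19/4) = -325/512

Δ: Δ0=-1/3, Δ1=-6, Δ2=5, Δ3=-4/3
row 1: diag=8, rhs=-34; c'=1/8, d'=-17/4
row 2: denom=4−1·1/8=31/8; d'=(66−1·-17/4)/(31/8)=562/31
row 3: denom=8−1·8/31=240/31; d'=(-38−1·562/31)/(240/31)=-29/4
back: M3=-29/4
back: M2=562/31−8/31·-29/4=20
back: M1=-17/4−1/8·20=-27/4
M: M0=0, M1=-27/4, M2=20, M3=-29/4, M4=0
seg 0: a=3, c=M0/2=0, d=(M1−M0)/(6·3)=-3/8, b=Δ0−h0·(2M0+M1)/6=73/24
seg 1: a=2, c=M1/2=-27/8, d=(M2−M1)/(6·1)=107/24, b=Δ1−h1·(2M1+M2)/6=-85/12
seg 2: a=-4, c=M2/2=10, d=(M3−M2)/(6·1)=-109/24, b=Δ2−h2·(2M2+M3)/6=-11/24
seg 3: a=1, c=M3/2=-29/8, d=(M4−M3)/(6·3)=29/72, b=Δ3−h3·(2M3+M4)/6=71/12
t_q=19/4 → seg 2, τ=3/4; S=-4+-11/24·τ+10·τ²+-109/24·τ³=-325/512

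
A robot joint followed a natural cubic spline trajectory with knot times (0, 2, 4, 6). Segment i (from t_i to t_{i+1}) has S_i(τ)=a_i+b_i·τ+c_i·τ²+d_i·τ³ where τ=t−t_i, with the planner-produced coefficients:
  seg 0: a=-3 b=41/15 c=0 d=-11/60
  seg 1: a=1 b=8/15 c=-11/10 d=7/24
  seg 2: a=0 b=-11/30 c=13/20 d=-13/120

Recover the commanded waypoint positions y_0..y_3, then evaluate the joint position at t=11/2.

y_0=-3 y_1=1 y_2=0 y_3=1
S(11/2) = 35/64

y_0 = S_0(0) = a_0 = -3
y_1 = S_1(0) = a_1 = 1
y_2 = S_2(0) = a_2 = 0
y_3 = S_2(2) = 1
t_q=11/2 is in segment 2 (τ=3/2); S_2(τ)=35/64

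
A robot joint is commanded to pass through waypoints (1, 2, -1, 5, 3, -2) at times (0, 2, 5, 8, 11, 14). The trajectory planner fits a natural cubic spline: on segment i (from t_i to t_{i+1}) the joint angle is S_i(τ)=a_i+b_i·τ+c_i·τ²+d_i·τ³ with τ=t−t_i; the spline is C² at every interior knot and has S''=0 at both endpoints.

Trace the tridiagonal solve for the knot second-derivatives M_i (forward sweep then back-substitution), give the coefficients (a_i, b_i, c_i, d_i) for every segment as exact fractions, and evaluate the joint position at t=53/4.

  seg 0: a=1 b=3209/3090 c=0 d=-208/1545
  seg 1: a=2 b=-1783/3090 c=-416/515 d=6181/27810
  seg 2: a=-1 b=892/1545 c=737/618 d=-6659/27810
  seg 3: a=5 b=3917/3090 c=-1487/1545 d=589/5562
  seg 4: a=3 b=-2546/1545 c=-29/3090 d=29/27810
S(53/4) = -9801/13184

Δ: Δ0=1/2, Δ1=-1, Δ2=2, Δ3=-2/3, Δ4=-5/3
row 1: diag=10, rhs=-9; c'=3/10, d'=-9/10
row 2: denom=12−3·3/10=111/10; d'=(18−3·-9/10)/(111/10)=69/37
row 3: denom=12−3·10/37=414/37; d'=(-16−3·69/37)/(414/37)=-799/414
row 4: denom=12−3·37/138=515/46; d'=(-6−3·-799/414)/(515/46)=-29/1545
back: M4=-29/1545
back: M3=-799/414−37/138·-29/1545=-2974/1545
back: M2=69/37−10/37·-2974/1545=737/309
back: M1=-9/10−3/10·737/309=-832/515
M: M0=0, M1=-832/515, M2=737/309, M3=-2974/1545, M4=-29/1545, M5=0
seg 0: a=1, c=M0/2=0, d=(M1−M0)/(6·2)=-208/1545, b=Δ0−h0·(2M0+M1)/6=3209/3090
seg 1: a=2, c=M1/2=-416/515, d=(M2−M1)/(6·3)=6181/27810, b=Δ1−h1·(2M1+M2)/6=-1783/3090
seg 2: a=-1, c=M2/2=737/618, d=(M3−M2)/(6·3)=-6659/27810, b=Δ2−h2·(2M2+M3)/6=892/1545
seg 3: a=5, c=M3/2=-1487/1545, d=(M4−M3)/(6·3)=589/5562, b=Δ3−h3·(2M3+M4)/6=3917/3090
seg 4: a=3, c=M4/2=-29/3090, d=(M5−M4)/(6·3)=29/27810, b=Δ4−h4·(2M4+M5)/6=-2546/1545
t_q=53/4 → seg 4, τ=9/4; S=3+-2546/1545·τ+-29/3090·τ²+29/27810·τ³=-9801/13184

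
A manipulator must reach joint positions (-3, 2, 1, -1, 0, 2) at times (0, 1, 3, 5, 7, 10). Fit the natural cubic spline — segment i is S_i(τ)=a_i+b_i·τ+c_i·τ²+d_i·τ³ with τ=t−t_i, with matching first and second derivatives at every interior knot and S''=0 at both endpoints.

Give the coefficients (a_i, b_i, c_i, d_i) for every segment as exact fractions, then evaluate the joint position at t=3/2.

Δ: Δ0=5, Δ1=-1/2, Δ2=-1, Δ3=1/2, Δ4=2/3
row 1: diag=6, rhs=-33; c'=1/3, d'=-11/2
row 2: denom=8−2·1/3=22/3; d'=(-3−2·-11/2)/(22/3)=12/11
row 3: denom=8−2·3/11=82/11; d'=(9−2·12/11)/(82/11)=75/82
row 4: denom=10−2·11/41=388/41; d'=(1−2·75/82)/(388/41)=-17/194
back: M4=-17/194
back: M3=75/82−11/41·-17/194=91/97
back: M2=12/11−3/11·91/97=81/97
back: M1=-11/2−1/3·81/97=-1121/194
M: M0=0, M1=-1121/194, M2=81/97, M3=91/97, M4=-17/194, M5=0
seg 0: a=-3, c=M0/2=0, d=(M1−M0)/(6·1)=-1121/1164, b=Δ0−h0·(2M0+M1)/6=6941/1164
seg 1: a=2, c=M1/2=-1121/388, d=(M2−M1)/(6·2)=1283/2328, b=Δ1−h1·(2M1+M2)/6=1789/582
seg 2: a=1, c=M2/2=81/194, d=(M3−M2)/(6·2)=5/582, b=Δ2−h2·(2M2+M3)/6=-544/291
seg 3: a=-1, c=M3/2=91/194, d=(M4−M3)/(6·2)=-199/2328, b=Δ3−h3·(2M3+M4)/6=-28/291
seg 4: a=0, c=M4/2=-17/388, d=(M5−M4)/(6·3)=17/3492, b=Δ4−h4·(2M4+M5)/6=439/582
t_q=3/2 → seg 1, τ=1/2; S=2+1789/582·τ+-1121/388·τ²+1283/2328·τ³=17901/6208

  seg 0: a=-3 b=6941/1164 c=0 d=-1121/1164
  seg 1: a=2 b=1789/582 c=-1121/388 d=1283/2328
  seg 2: a=1 b=-544/291 c=81/194 d=5/582
  seg 3: a=-1 b=-28/291 c=91/194 d=-199/2328
  seg 4: a=0 b=439/582 c=-17/388 d=17/3492
S(3/2) = 17901/6208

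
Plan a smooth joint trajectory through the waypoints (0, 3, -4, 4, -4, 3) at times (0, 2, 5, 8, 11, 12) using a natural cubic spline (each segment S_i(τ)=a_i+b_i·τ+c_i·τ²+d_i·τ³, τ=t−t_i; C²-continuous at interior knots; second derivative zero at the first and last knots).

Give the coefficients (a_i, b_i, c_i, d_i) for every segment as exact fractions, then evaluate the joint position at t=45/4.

  seg 0: a=0 b=16505/5958 c=0 d=-946/2979
  seg 1: a=3 b=-6199/5958 c=-1892/993 d=26353/53622
  seg 2: a=-4 b=2374/2979 c=15001/5958 d=-33863/53622
  seg 3: a=4 b=-6835/5958 c=-9431/2979 d=47533/53622
  seg 4: a=-4 b=11296/2979 c=9557/1986 d=-9557/5958
S(45/4) = -352883/127104

Δ: Δ0=3/2, Δ1=-7/3, Δ2=8/3, Δ3=-8/3, Δ4=7
row 1: diag=10, rhs=-23; c'=3/10, d'=-23/10
row 2: denom=12−3·3/10=111/10; d'=(30−3·-23/10)/(111/10)=123/37
row 3: denom=12−3·10/37=414/37; d'=(-32−3·123/37)/(414/37)=-1553/414
row 4: denom=8−3·37/138=331/46; d'=(58−3·-1553/414)/(331/46)=9557/993
back: M4=9557/993
back: M3=-1553/414−37/138·9557/993=-18862/2979
back: M2=123/37−10/37·-18862/2979=15001/2979
back: M1=-23/10−3/10·15001/2979=-3784/993
M: M0=0, M1=-3784/993, M2=15001/2979, M3=-18862/2979, M4=9557/993, M5=0
seg 0: a=0, c=M0/2=0, d=(M1−M0)/(6·2)=-946/2979, b=Δ0−h0·(2M0+M1)/6=16505/5958
seg 1: a=3, c=M1/2=-1892/993, d=(M2−M1)/(6·3)=26353/53622, b=Δ1−h1·(2M1+M2)/6=-6199/5958
seg 2: a=-4, c=M2/2=15001/5958, d=(M3−M2)/(6·3)=-33863/53622, b=Δ2−h2·(2M2+M3)/6=2374/2979
seg 3: a=4, c=M3/2=-9431/2979, d=(M4−M3)/(6·3)=47533/53622, b=Δ3−h3·(2M3+M4)/6=-6835/5958
seg 4: a=-4, c=M4/2=9557/1986, d=(M5−M4)/(6·1)=-9557/5958, b=Δ4−h4·(2M4+M5)/6=11296/2979
t_q=45/4 → seg 4, τ=1/4; S=-4+11296/2979·τ+9557/1986·τ²+-9557/5958·τ³=-352883/127104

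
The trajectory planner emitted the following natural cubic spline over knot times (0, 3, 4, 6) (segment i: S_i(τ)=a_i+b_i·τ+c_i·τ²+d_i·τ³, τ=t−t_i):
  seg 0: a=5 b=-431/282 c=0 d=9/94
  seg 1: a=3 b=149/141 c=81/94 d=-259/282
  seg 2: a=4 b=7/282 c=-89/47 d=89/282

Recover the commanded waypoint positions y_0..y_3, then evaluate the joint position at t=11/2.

y_0=5 y_1=3 y_2=4 y_3=-1
S(11/2) = 633/752

y_0 = S_0(0) = a_0 = 5
y_1 = S_1(0) = a_1 = 3
y_2 = S_2(0) = a_2 = 4
y_3 = S_2(2) = -1
t_q=11/2 is in segment 2 (τ=3/2); S_2(τ)=633/752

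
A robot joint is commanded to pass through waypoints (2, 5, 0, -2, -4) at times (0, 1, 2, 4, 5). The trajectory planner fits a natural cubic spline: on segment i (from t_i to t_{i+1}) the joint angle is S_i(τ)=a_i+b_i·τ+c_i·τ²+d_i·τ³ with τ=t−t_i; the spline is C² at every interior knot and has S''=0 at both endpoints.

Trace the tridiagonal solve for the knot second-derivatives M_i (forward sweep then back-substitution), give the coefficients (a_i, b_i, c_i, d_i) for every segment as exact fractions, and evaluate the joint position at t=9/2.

  seg 0: a=2 b=324/61 c=0 d=-141/61
  seg 1: a=5 b=-99/61 c=-423/61 d=217/61
  seg 2: a=0 b=-294/61 c=228/61 d=-223/244
  seg 3: a=-2 b=-51/61 c=-213/122 d=71/122
S(9/2) = -2715/976

Δ: Δ0=3, Δ1=-5, Δ2=-1, Δ3=-2
row 1: diag=4, rhs=-48; c'=1/4, d'=-12
row 2: denom=6−1·1/4=23/4; d'=(24−1·-12)/(23/4)=144/23
row 3: denom=6−2·8/23=122/23; d'=(-6−2·144/23)/(122/23)=-213/61
back: M3=-213/61
back: M2=144/23−8/23·-213/61=456/61
back: M1=-12−1/4·456/61=-846/61
M: M0=0, M1=-846/61, M2=456/61, M3=-213/61, M4=0
seg 0: a=2, c=M0/2=0, d=(M1−M0)/(6·1)=-141/61, b=Δ0−h0·(2M0+M1)/6=324/61
seg 1: a=5, c=M1/2=-423/61, d=(M2−M1)/(6·1)=217/61, b=Δ1−h1·(2M1+M2)/6=-99/61
seg 2: a=0, c=M2/2=228/61, d=(M3−M2)/(6·2)=-223/244, b=Δ2−h2·(2M2+M3)/6=-294/61
seg 3: a=-2, c=M3/2=-213/122, d=(M4−M3)/(6·1)=71/122, b=Δ3−h3·(2M3+M4)/6=-51/61
t_q=9/2 → seg 3, τ=1/2; S=-2+-51/61·τ+-213/122·τ²+71/122·τ³=-2715/976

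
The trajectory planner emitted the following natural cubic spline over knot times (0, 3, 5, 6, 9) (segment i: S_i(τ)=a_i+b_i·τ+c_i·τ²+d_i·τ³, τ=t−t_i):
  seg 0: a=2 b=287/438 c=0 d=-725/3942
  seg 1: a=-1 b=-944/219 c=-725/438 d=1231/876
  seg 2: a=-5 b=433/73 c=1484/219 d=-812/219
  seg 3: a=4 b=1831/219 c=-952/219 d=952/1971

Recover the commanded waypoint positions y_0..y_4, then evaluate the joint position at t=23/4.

y_0 = S_0(0) = a_0 = 2
y_1 = S_1(0) = a_1 = -1
y_2 = S_2(0) = a_2 = -5
y_3 = S_3(0) = a_3 = 4
y_4 = S_3(3) = 3
t_q=23/4 is in segment 2 (τ=3/4); S_2(τ)=1981/1168

y_0=2 y_1=-1 y_2=-5 y_3=4 y_4=3
S(23/4) = 1981/1168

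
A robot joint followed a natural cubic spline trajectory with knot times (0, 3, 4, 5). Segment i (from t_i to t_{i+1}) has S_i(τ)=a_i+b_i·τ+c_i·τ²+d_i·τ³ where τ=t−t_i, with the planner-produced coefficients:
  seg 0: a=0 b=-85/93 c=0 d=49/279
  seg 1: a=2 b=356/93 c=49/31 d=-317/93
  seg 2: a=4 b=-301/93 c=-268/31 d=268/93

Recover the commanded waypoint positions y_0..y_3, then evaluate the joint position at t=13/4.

y_0=0 y_1=2 y_2=4 y_3=-5
S(13/4) = 5957/1984

y_0 = S_0(0) = a_0 = 0
y_1 = S_1(0) = a_1 = 2
y_2 = S_2(0) = a_2 = 4
y_3 = S_2(1) = -5
t_q=13/4 is in segment 1 (τ=1/4); S_1(τ)=5957/1984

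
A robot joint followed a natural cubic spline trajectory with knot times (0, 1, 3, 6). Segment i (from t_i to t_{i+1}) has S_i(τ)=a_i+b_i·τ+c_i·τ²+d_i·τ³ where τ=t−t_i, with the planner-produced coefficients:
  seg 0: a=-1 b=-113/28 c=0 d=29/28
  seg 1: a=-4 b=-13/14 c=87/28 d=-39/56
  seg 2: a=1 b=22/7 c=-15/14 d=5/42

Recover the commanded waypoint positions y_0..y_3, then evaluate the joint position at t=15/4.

y_0=-1 y_1=-4 y_2=1 y_3=4
S(15/4) = 359/128

y_0 = S_0(0) = a_0 = -1
y_1 = S_1(0) = a_1 = -4
y_2 = S_2(0) = a_2 = 1
y_3 = S_2(3) = 4
t_q=15/4 is in segment 2 (τ=3/4); S_2(τ)=359/128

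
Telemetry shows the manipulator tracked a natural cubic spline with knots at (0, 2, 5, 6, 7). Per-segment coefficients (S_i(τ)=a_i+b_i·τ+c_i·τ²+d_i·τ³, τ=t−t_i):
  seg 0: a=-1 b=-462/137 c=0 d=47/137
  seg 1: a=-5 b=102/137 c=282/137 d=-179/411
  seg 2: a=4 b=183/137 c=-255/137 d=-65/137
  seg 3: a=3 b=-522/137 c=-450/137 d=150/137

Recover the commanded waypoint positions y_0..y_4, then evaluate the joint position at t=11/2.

y_0=-1 y_1=-5 y_2=4 y_3=3 y_4=-3
S(11/2) = 4541/1096

y_0 = S_0(0) = a_0 = -1
y_1 = S_1(0) = a_1 = -5
y_2 = S_2(0) = a_2 = 4
y_3 = S_3(0) = a_3 = 3
y_4 = S_3(1) = -3
t_q=11/2 is in segment 2 (τ=1/2); S_2(τ)=4541/1096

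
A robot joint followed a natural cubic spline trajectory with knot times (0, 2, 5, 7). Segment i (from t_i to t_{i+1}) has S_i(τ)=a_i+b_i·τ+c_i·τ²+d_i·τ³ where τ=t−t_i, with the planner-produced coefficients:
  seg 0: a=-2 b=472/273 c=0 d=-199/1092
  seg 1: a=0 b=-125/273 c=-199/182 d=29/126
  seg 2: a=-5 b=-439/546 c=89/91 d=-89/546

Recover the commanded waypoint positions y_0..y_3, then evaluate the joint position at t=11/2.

y_0 = S_0(0) = a_0 = -2
y_1 = S_1(0) = a_1 = 0
y_2 = S_2(0) = a_2 = -5
y_3 = S_2(2) = -4
t_q=11/2 is in segment 2 (τ=1/2); S_2(τ)=-1077/208

y_0=-2 y_1=0 y_2=-5 y_3=-4
S(11/2) = -1077/208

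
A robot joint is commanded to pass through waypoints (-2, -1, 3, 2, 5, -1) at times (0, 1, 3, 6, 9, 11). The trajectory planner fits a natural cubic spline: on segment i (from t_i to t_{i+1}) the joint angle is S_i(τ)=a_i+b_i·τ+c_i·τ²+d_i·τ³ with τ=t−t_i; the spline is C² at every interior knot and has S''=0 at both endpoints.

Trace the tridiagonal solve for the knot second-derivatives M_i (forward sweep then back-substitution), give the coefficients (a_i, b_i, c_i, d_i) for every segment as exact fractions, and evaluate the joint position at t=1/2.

Δ: Δ0=1, Δ1=2, Δ2=-1/3, Δ3=1, Δ4=-3
row 1: diag=6, rhs=6; c'=1/3, d'=1
row 2: denom=10−2·1/3=28/3; d'=(-14−2·1)/(28/3)=-12/7
row 3: denom=12−3·9/28=309/28; d'=(8−3·-12/7)/(309/28)=368/309
row 4: denom=10−3·28/103=946/103; d'=(-24−3·368/309)/(946/103)=-1420/473
back: M4=-1420/473
back: M3=368/309−28/103·-1420/473=2848/1419
back: M2=-12/7−9/28·2848/1419=-1116/473
back: M1=1−1/3·-1116/473=845/473
M: M0=0, M1=845/473, M2=-1116/473, M3=2848/1419, M4=-1420/473, M5=0
seg 0: a=-2, c=M0/2=0, d=(M1−M0)/(6·1)=845/2838, b=Δ0−h0·(2M0+M1)/6=1993/2838
seg 1: a=-1, c=M1/2=845/946, d=(M2−M1)/(6·2)=-1961/5676, b=Δ1−h1·(2M1+M2)/6=2264/1419
seg 2: a=3, c=M2/2=-558/473, d=(M3−M2)/(6·3)=3098/12771, b=Δ2−h2·(2M2+M3)/6=1451/1419
seg 3: a=2, c=M3/2=1424/1419, d=(M4−M3)/(6·3)=-3554/12771, b=Δ3−h3·(2M3+M4)/6=701/1419
seg 4: a=5, c=M4/2=-710/473, d=(M5−M4)/(6·2)=355/1419, b=Δ4−h4·(2M4+M5)/6=-1417/1419
t_q=1/2 → seg 0, τ=1/2; S=-2+1993/2838·τ+0·τ²+845/2838·τ³=-12197/7568

  seg 0: a=-2 b=1993/2838 c=0 d=845/2838
  seg 1: a=-1 b=2264/1419 c=845/946 d=-1961/5676
  seg 2: a=3 b=1451/1419 c=-558/473 d=3098/12771
  seg 3: a=2 b=701/1419 c=1424/1419 d=-3554/12771
  seg 4: a=5 b=-1417/1419 c=-710/473 d=355/1419
S(1/2) = -12197/7568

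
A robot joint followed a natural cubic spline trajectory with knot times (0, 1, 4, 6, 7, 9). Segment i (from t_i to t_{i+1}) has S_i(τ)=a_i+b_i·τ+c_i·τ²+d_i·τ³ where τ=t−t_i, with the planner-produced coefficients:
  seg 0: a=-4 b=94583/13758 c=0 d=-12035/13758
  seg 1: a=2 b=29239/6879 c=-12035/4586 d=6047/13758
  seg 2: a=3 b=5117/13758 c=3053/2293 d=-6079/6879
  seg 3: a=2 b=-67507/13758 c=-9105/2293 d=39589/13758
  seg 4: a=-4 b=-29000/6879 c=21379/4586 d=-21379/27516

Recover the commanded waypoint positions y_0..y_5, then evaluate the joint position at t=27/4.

y_0=-4 y_1=2 y_2=3 y_3=2 y_4=-4 y_5=0
S(27/4) = -792363/293504

y_0 = S_0(0) = a_0 = -4
y_1 = S_1(0) = a_1 = 2
y_2 = S_2(0) = a_2 = 3
y_3 = S_3(0) = a_3 = 2
y_4 = S_4(0) = a_4 = -4
y_5 = S_4(2) = 0
t_q=27/4 is in segment 3 (τ=3/4); S_3(τ)=-792363/293504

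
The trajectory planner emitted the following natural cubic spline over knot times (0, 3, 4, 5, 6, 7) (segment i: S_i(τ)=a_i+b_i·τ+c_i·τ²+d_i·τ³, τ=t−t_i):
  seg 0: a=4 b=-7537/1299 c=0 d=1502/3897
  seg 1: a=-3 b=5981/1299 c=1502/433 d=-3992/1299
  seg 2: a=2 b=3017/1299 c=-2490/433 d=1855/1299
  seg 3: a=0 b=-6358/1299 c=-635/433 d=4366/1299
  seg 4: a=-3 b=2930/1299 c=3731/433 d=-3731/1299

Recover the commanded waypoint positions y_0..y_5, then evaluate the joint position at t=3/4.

y_0 = S_0(0) = a_0 = 4
y_1 = S_1(0) = a_1 = -3
y_2 = S_2(0) = a_2 = 2
y_3 = S_3(0) = a_3 = 0
y_4 = S_4(0) = a_4 = -3
y_5 = S_4(1) = 5
t_q=3/4 is in segment 0 (τ=3/4); S_0(τ)=-2619/13856

y_0=4 y_1=-3 y_2=2 y_3=0 y_4=-3 y_5=5
S(3/4) = -2619/13856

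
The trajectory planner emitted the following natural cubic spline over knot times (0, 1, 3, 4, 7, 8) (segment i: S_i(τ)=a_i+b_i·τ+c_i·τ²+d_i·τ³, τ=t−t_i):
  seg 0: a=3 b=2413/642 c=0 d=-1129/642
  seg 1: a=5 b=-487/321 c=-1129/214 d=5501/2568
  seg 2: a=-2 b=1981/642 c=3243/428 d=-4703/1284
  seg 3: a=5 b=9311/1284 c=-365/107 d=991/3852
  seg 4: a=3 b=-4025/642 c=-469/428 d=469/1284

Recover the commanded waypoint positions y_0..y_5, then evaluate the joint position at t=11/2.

y_0 = S_0(0) = a_0 = 3
y_1 = S_1(0) = a_1 = 5
y_2 = S_2(0) = a_2 = -2
y_3 = S_3(0) = a_3 = 5
y_4 = S_4(0) = a_4 = 3
y_5 = S_4(1) = -4
t_q=11/2 is in segment 3 (τ=3/2); S_3(τ)=31057/3424

y_0=3 y_1=5 y_2=-2 y_3=5 y_4=3 y_5=-4
S(11/2) = 31057/3424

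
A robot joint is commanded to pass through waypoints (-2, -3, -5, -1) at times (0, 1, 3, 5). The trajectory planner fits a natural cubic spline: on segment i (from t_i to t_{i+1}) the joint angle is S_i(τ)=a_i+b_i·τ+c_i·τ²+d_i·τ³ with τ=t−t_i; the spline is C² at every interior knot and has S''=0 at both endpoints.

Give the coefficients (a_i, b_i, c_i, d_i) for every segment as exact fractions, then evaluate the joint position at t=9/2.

Δ: Δ0=-1, Δ1=-1, Δ2=2
row 1: diag=6, rhs=0; c'=1/3, d'=0
row 2: denom=8−2·1/3=22/3; d'=(18−2·0)/(22/3)=27/11
back: M2=27/11
back: M1=0−1/3·27/11=-9/11
M: M0=0, M1=-9/11, M2=27/11, M3=0
seg 0: a=-2, c=M0/2=0, d=(M1−M0)/(6·1)=-3/22, b=Δ0−h0·(2M0+M1)/6=-19/22
seg 1: a=-3, c=M1/2=-9/22, d=(M2−M1)/(6·2)=3/11, b=Δ1−h1·(2M1+M2)/6=-14/11
seg 2: a=-5, c=M2/2=27/22, d=(M3−M2)/(6·2)=-9/44, b=Δ2−h2·(2M2+M3)/6=4/11
t_q=9/2 → seg 2, τ=3/2; S=-5+4/11·τ+27/22·τ²+-9/44·τ³=-839/352

  seg 0: a=-2 b=-19/22 c=0 d=-3/22
  seg 1: a=-3 b=-14/11 c=-9/22 d=3/11
  seg 2: a=-5 b=4/11 c=27/22 d=-9/44
S(9/2) = -839/352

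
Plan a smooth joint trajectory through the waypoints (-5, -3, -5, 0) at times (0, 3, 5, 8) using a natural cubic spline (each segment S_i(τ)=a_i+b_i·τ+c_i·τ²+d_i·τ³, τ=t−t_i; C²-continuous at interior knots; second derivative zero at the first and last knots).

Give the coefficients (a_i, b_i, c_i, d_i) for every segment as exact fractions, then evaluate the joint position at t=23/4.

Δ: Δ0=2/3, Δ1=-1, Δ2=5/3
row 1: diag=10, rhs=-10; c'=1/5, d'=-1
row 2: denom=10−2·1/5=48/5; d'=(16−2·-1)/(48/5)=15/8
back: M2=15/8
back: M1=-1−1/5·15/8=-11/8
M: M0=0, M1=-11/8, M2=15/8, M3=0
seg 0: a=-5, c=M0/2=0, d=(M1−M0)/(6·3)=-11/144, b=Δ0−h0·(2M0+M1)/6=65/48
seg 1: a=-3, c=M1/2=-11/16, d=(M2−M1)/(6·2)=13/48, b=Δ1−h1·(2M1+M2)/6=-17/24
seg 2: a=-5, c=M2/2=15/16, d=(M3−M2)/(6·3)=-5/48, b=Δ2−h2·(2M2+M3)/6=-5/24
t_q=23/4 → seg 2, τ=3/4; S=-5+-5/24·τ+15/16·τ²+-5/48·τ³=-4785/1024

  seg 0: a=-5 b=65/48 c=0 d=-11/144
  seg 1: a=-3 b=-17/24 c=-11/16 d=13/48
  seg 2: a=-5 b=-5/24 c=15/16 d=-5/48
S(23/4) = -4785/1024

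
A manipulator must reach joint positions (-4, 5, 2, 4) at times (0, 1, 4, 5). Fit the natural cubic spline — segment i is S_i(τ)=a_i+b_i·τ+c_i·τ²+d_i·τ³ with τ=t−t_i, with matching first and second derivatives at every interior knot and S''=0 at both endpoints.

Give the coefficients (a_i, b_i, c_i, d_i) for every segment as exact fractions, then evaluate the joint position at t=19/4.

  seg 0: a=-4 b=584/55 c=0 d=-89/55
  seg 1: a=5 b=317/55 c=-267/55 d=13/15
  seg 2: a=2 b=2/55 c=162/55 d=-54/55
S(19/4) = 1151/352

Δ: Δ0=9, Δ1=-1, Δ2=2
row 1: diag=8, rhs=-60; c'=3/8, d'=-15/2
row 2: denom=8−3·3/8=55/8; d'=(18−3·-15/2)/(55/8)=324/55
back: M2=324/55
back: M1=-15/2−3/8·324/55=-534/55
M: M0=0, M1=-534/55, M2=324/55, M3=0
seg 0: a=-4, c=M0/2=0, d=(M1−M0)/(6·1)=-89/55, b=Δ0−h0·(2M0+M1)/6=584/55
seg 1: a=5, c=M1/2=-267/55, d=(M2−M1)/(6·3)=13/15, b=Δ1−h1·(2M1+M2)/6=317/55
seg 2: a=2, c=M2/2=162/55, d=(M3−M2)/(6·1)=-54/55, b=Δ2−h2·(2M2+M3)/6=2/55
t_q=19/4 → seg 2, τ=3/4; S=2+2/55·τ+162/55·τ²+-54/55·τ³=1151/352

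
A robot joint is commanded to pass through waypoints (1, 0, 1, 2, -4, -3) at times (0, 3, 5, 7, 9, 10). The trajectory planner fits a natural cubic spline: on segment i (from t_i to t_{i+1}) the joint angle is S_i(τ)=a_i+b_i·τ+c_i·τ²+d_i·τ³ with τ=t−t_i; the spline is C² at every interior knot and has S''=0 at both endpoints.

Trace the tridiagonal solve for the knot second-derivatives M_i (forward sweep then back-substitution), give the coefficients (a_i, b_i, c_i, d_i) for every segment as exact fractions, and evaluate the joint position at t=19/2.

  seg 0: a=1 b=-565/1164 c=0 d=59/3492
  seg 1: a=0 b=-17/582 c=59/388 d=131/2328
  seg 2: a=1 b=365/291 c=95/194 d=-1009/2328
  seg 3: a=2 b=-1157/582 c=-819/388 d=467/582
  seg 4: a=-4 b=-467/582 c=1049/388 d=-1049/1164
S(19/2) = -11913/3104

Δ: Δ0=-1/3, Δ1=1/2, Δ2=1/2, Δ3=-3, Δ4=1
row 1: diag=10, rhs=5; c'=1/5, d'=1/2
row 2: denom=8−2·1/5=38/5; d'=(0−2·1/2)/(38/5)=-5/38
row 3: denom=8−2·5/19=142/19; d'=(-21−2·-5/38)/(142/19)=-197/71
row 4: denom=6−2·19/71=388/71; d'=(24−2·-197/71)/(388/71)=1049/194
back: M4=1049/194
back: M3=-197/71−19/71·1049/194=-819/194
back: M2=-5/38−5/19·-819/194=95/97
back: M1=1/2−1/5·95/97=59/194
M: M0=0, M1=59/194, M2=95/97, M3=-819/194, M4=1049/194, M5=0
seg 0: a=1, c=M0/2=0, d=(M1−M0)/(6·3)=59/3492, b=Δ0−h0·(2M0+M1)/6=-565/1164
seg 1: a=0, c=M1/2=59/388, d=(M2−M1)/(6·2)=131/2328, b=Δ1−h1·(2M1+M2)/6=-17/582
seg 2: a=1, c=M2/2=95/194, d=(M3−M2)/(6·2)=-1009/2328, b=Δ2−h2·(2M2+M3)/6=365/291
seg 3: a=2, c=M3/2=-819/388, d=(M4−M3)/(6·2)=467/582, b=Δ3−h3·(2M3+M4)/6=-1157/582
seg 4: a=-4, c=M4/2=1049/388, d=(M5−M4)/(6·1)=-1049/1164, b=Δ4−h4·(2M4+M5)/6=-467/582
t_q=19/2 → seg 4, τ=1/2; S=-4+-467/582·τ+1049/388·τ²+-1049/1164·τ³=-11913/3104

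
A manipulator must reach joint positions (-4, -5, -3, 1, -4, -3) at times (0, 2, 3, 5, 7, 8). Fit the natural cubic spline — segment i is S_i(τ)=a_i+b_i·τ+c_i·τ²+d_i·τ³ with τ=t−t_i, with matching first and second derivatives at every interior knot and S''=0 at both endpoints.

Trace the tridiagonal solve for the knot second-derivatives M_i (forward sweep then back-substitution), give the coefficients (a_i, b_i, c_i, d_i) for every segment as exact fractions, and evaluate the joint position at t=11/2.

Δ: Δ0=-1/2, Δ1=2, Δ2=2, Δ3=-5/2, Δ4=1
row 1: diag=6, rhs=15; c'=1/6, d'=5/2
row 2: denom=6−1·1/6=35/6; d'=(0−1·5/2)/(35/6)=-3/7
row 3: denom=8−2·12/35=256/35; d'=(-27−2·-3/7)/(256/35)=-915/256
row 4: denom=6−2·35/128=349/64; d'=(21−2·-915/256)/(349/64)=3603/698
back: M4=3603/698
back: M3=-915/256−35/128·3603/698=-1740/349
back: M2=-3/7−12/35·-1740/349=447/349
back: M1=5/2−1/6·447/349=798/349
M: M0=0, M1=798/349, M2=447/349, M3=-1740/349, M4=3603/698, M5=0
seg 0: a=-4, c=M0/2=0, d=(M1−M0)/(6·2)=133/698, b=Δ0−h0·(2M0+M1)/6=-881/698
seg 1: a=-5, c=M1/2=399/349, d=(M2−M1)/(6·1)=-117/698, b=Δ1−h1·(2M1+M2)/6=715/698
seg 2: a=-3, c=M2/2=447/698, d=(M3−M2)/(6·2)=-729/1396, b=Δ2−h2·(2M2+M3)/6=980/349
seg 3: a=1, c=M3/2=-870/349, d=(M4−M3)/(6·2)=2361/2792, b=Δ3−h3·(2M3+M4)/6=-313/349
seg 4: a=-4, c=M4/2=3603/1396, d=(M5−M4)/(6·1)=-1201/1396, b=Δ4−h4·(2M4+M5)/6=-503/698
t_q=11/2 → seg 3, τ=1/2; S=1+-313/349·τ+-870/349·τ²+2361/2792·τ³=761/22336

  seg 0: a=-4 b=-881/698 c=0 d=133/698
  seg 1: a=-5 b=715/698 c=399/349 d=-117/698
  seg 2: a=-3 b=980/349 c=447/698 d=-729/1396
  seg 3: a=1 b=-313/349 c=-870/349 d=2361/2792
  seg 4: a=-4 b=-503/698 c=3603/1396 d=-1201/1396
S(11/2) = 761/22336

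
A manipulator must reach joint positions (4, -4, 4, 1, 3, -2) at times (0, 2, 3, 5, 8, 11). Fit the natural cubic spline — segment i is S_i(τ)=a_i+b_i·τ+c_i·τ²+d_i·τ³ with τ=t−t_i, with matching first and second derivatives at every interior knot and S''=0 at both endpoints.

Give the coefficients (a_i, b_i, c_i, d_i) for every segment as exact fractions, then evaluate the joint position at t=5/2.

Δ: Δ0=-4, Δ1=8, Δ2=-3/2, Δ3=2/3, Δ4=-5/3
row 1: diag=6, rhs=72; c'=1/6, d'=12
row 2: denom=6−1·1/6=35/6; d'=(-57−1·12)/(35/6)=-414/35
row 3: denom=10−2·12/35=326/35; d'=(13−2·-414/35)/(326/35)=1283/326
row 4: denom=12−3·105/326=3597/326; d'=(-14−3·1283/326)/(3597/326)=-8413/3597
back: M4=-8413/3597
back: M3=1283/326−105/326·-8413/3597=5622/1199
back: M2=-414/35−12/35·5622/1199=-16110/1199
back: M1=12−1/6·-16110/1199=17073/1199
M: M0=0, M1=17073/1199, M2=-16110/1199, M3=5622/1199, M4=-8413/3597, M5=0
seg 0: a=4, c=M0/2=0, d=(M1−M0)/(6·2)=5691/4796, b=Δ0−h0·(2M0+M1)/6=-10487/1199
seg 1: a=-4, c=M1/2=17073/2398, d=(M2−M1)/(6·1)=-11061/2398, b=Δ1−h1·(2M1+M2)/6=6586/1199
seg 2: a=4, c=M2/2=-8055/1199, d=(M3−M2)/(6·2)=1811/1199, b=Δ2−h2·(2M2+M3)/6=1285/218
seg 3: a=1, c=M3/2=2811/1199, d=(M4−M3)/(6·3)=-25279/64746, b=Δ3−h3·(2M3+M4)/6=-6841/2398
seg 4: a=3, c=M4/2=-8413/7194, d=(M5−M4)/(6·3)=8413/64746, b=Δ4−h4·(2M4+M5)/6=806/1199
t_q=5/2 → seg 1, τ=1/2; S=-4+6586/1199·τ+17073/2398·τ²+-11061/2398·τ³=-963/19184

  seg 0: a=4 b=-10487/1199 c=0 d=5691/4796
  seg 1: a=-4 b=6586/1199 c=17073/2398 d=-11061/2398
  seg 2: a=4 b=1285/218 c=-8055/1199 d=1811/1199
  seg 3: a=1 b=-6841/2398 c=2811/1199 d=-25279/64746
  seg 4: a=3 b=806/1199 c=-8413/7194 d=8413/64746
S(5/2) = -963/19184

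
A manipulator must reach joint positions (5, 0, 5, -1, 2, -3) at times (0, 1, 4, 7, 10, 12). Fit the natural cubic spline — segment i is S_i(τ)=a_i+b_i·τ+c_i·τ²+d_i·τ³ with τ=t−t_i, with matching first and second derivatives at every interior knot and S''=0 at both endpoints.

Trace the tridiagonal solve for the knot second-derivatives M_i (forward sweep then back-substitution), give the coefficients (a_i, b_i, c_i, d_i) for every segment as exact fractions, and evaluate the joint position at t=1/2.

  seg 0: a=5 b=-36367/5958 c=0 d=6577/5958
  seg 1: a=0 b=-8318/2979 c=6577/1986 d=-32627/53622
  seg 2: a=5 b=3869/5958 c=-6448/2979 d=22903/53622
  seg 3: a=-1 b=-2399/2979 c=10007/5958 d=-19265/53622
  seg 4: a=2 b=-2551/5958 c=-1543/993 d=1543/5958
S(1/2) = 33143/15888

Δ: Δ0=-5, Δ1=5/3, Δ2=-2, Δ3=1, Δ4=-5/2
row 1: diag=8, rhs=40; c'=3/8, d'=5
row 2: denom=12−3·3/8=87/8; d'=(-22−3·5)/(87/8)=-296/87
row 3: denom=12−3·8/29=324/29; d'=(18−3·-296/87)/(324/29)=409/162
row 4: denom=10−3·29/108=331/36; d'=(-21−3·409/162)/(331/36)=-3086/993
back: M4=-3086/993
back: M3=409/162−29/108·-3086/993=10007/2979
back: M2=-296/87−8/29·10007/2979=-12896/2979
back: M1=5−3/8·-12896/2979=6577/993
M: M0=0, M1=6577/993, M2=-12896/2979, M3=10007/2979, M4=-3086/993, M5=0
seg 0: a=5, c=M0/2=0, d=(M1−M0)/(6·1)=6577/5958, b=Δ0−h0·(2M0+M1)/6=-36367/5958
seg 1: a=0, c=M1/2=6577/1986, d=(M2−M1)/(6·3)=-32627/53622, b=Δ1−h1·(2M1+M2)/6=-8318/2979
seg 2: a=5, c=M2/2=-6448/2979, d=(M3−M2)/(6·3)=22903/53622, b=Δ2−h2·(2M2+M3)/6=3869/5958
seg 3: a=-1, c=M3/2=10007/5958, d=(M4−M3)/(6·3)=-19265/53622, b=Δ3−h3·(2M3+M4)/6=-2399/2979
seg 4: a=2, c=M4/2=-1543/993, d=(M5−M4)/(6·2)=1543/5958, b=Δ4−h4·(2M4+M5)/6=-2551/5958
t_q=1/2 → seg 0, τ=1/2; S=5+-36367/5958·τ+0·τ²+6577/5958·τ³=33143/15888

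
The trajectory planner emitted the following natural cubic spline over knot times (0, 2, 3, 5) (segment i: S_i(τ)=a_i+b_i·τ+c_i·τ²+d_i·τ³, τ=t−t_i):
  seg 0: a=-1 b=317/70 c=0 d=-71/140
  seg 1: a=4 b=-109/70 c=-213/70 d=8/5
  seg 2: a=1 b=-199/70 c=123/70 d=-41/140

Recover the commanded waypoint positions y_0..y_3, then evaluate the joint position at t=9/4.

y_0 = S_0(0) = a_0 = -1
y_1 = S_1(0) = a_1 = 4
y_2 = S_2(0) = a_2 = 1
y_3 = S_2(2) = 0
t_q=9/4 is in segment 1 (τ=1/4); S_1(τ)=3859/1120

y_0=-1 y_1=4 y_2=1 y_3=0
S(9/4) = 3859/1120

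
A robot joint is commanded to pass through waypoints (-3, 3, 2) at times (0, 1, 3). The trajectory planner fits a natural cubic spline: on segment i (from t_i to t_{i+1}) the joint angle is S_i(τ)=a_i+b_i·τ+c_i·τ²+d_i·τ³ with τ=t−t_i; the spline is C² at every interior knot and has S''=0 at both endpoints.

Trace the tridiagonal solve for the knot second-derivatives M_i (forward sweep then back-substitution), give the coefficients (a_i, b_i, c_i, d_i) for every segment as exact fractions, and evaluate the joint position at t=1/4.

Δ: Δ0=6, Δ1=-1/2
row 1: diag=6, rhs=-39; c'=1/3, d'=-13/2
back: M1=-13/2
M: M0=0, M1=-13/2, M2=0
seg 0: a=-3, c=M0/2=0, d=(M1−M0)/(6·1)=-13/12, b=Δ0−h0·(2M0+M1)/6=85/12
seg 1: a=3, c=M1/2=-13/4, d=(M2−M1)/(6·2)=13/24, b=Δ1−h1·(2M1+M2)/6=23/6
t_q=1/4 → seg 0, τ=1/4; S=-3+85/12·τ+0·τ²+-13/12·τ³=-319/256

  seg 0: a=-3 b=85/12 c=0 d=-13/12
  seg 1: a=3 b=23/6 c=-13/4 d=13/24
S(1/4) = -319/256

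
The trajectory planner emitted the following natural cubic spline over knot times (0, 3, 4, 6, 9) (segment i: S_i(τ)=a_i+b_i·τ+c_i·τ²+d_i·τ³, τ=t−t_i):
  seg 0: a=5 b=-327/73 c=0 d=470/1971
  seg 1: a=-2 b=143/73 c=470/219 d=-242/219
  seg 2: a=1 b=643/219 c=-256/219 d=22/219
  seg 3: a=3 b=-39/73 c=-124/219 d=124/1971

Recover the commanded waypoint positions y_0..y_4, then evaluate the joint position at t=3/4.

y_0=5 y_1=-2 y_2=1 y_3=3 y_4=-2
S(3/4) = 4067/2336

y_0 = S_0(0) = a_0 = 5
y_1 = S_1(0) = a_1 = -2
y_2 = S_2(0) = a_2 = 1
y_3 = S_3(0) = a_3 = 3
y_4 = S_3(3) = -2
t_q=3/4 is in segment 0 (τ=3/4); S_0(τ)=4067/2336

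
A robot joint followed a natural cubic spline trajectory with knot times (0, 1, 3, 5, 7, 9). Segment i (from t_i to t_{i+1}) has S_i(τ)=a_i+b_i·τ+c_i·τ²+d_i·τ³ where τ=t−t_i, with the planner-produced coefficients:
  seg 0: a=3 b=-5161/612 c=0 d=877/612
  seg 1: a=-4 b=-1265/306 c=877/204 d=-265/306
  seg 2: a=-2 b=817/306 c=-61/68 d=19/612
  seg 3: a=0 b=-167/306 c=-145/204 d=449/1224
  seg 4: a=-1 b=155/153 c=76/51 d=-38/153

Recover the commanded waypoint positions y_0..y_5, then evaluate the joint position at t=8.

y_0=3 y_1=-4 y_2=-2 y_3=0 y_4=-1 y_5=5
S(8) = 64/51

y_0 = S_0(0) = a_0 = 3
y_1 = S_1(0) = a_1 = -4
y_2 = S_2(0) = a_2 = -2
y_3 = S_3(0) = a_3 = 0
y_4 = S_4(0) = a_4 = -1
y_5 = S_4(2) = 5
t_q=8 is in segment 4 (τ=1); S_4(τ)=64/51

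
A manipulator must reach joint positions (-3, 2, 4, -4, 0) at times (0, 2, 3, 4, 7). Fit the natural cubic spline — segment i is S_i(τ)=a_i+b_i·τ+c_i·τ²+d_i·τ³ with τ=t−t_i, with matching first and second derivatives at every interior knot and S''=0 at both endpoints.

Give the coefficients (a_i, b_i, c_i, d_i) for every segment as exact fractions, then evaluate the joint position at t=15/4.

Δ: Δ0=5/2, Δ1=2, Δ2=-8, Δ3=4/3
row 1: diag=6, rhs=-3; c'=1/6, d'=-1/2
row 2: denom=4−1·1/6=23/6; d'=(-60−1·-1/2)/(23/6)=-357/23
row 3: denom=8−1·6/23=178/23; d'=(56−1·-357/23)/(178/23)=1645/178
back: M3=1645/178
back: M2=-357/23−6/23·1645/178=-1596/89
back: M1=-1/2−1/6·-1596/89=443/178
M: M0=0, M1=443/178, M2=-1596/89, M3=1645/178, M4=0
seg 0: a=-3, c=M0/2=0, d=(M1−M0)/(6·2)=443/2136, b=Δ0−h0·(2M0+M1)/6=446/267
seg 1: a=2, c=M1/2=443/356, d=(M2−M1)/(6·1)=-3635/1068, b=Δ1−h1·(2M1+M2)/6=2221/534
seg 2: a=4, c=M2/2=-798/89, d=(M3−M2)/(6·1)=4837/1068, b=Δ2−h2·(2M2+M3)/6=-3805/1068
seg 3: a=-4, c=M3/2=1645/356, d=(M4−M3)/(6·3)=-1645/3204, b=Δ3−h3·(2M3+M4)/6=-4223/534
t_q=15/4 → seg 2, τ=3/4; S=4+-3805/1068·τ+-798/89·τ²+4837/1068·τ³=-41123/22784

  seg 0: a=-3 b=446/267 c=0 d=443/2136
  seg 1: a=2 b=2221/534 c=443/356 d=-3635/1068
  seg 2: a=4 b=-3805/1068 c=-798/89 d=4837/1068
  seg 3: a=-4 b=-4223/534 c=1645/356 d=-1645/3204
S(15/4) = -41123/22784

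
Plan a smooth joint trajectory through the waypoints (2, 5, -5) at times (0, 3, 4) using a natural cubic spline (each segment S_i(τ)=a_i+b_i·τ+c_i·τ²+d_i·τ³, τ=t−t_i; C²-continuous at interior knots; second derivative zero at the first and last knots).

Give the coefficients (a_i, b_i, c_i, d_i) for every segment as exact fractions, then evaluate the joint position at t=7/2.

  seg 0: a=2 b=41/8 c=0 d=-11/24
  seg 1: a=5 b=-29/4 c=-33/8 d=11/8
S(7/2) = 33/64

Δ: Δ0=1, Δ1=-10
row 1: diag=8, rhs=-66; c'=1/8, d'=-33/4
back: M1=-33/4
M: M0=0, M1=-33/4, M2=0
seg 0: a=2, c=M0/2=0, d=(M1−M0)/(6·3)=-11/24, b=Δ0−h0·(2M0+M1)/6=41/8
seg 1: a=5, c=M1/2=-33/8, d=(M2−M1)/(6·1)=11/8, b=Δ1−h1·(2M1+M2)/6=-29/4
t_q=7/2 → seg 1, τ=1/2; S=5+-29/4·τ+-33/8·τ²+11/8·τ³=33/64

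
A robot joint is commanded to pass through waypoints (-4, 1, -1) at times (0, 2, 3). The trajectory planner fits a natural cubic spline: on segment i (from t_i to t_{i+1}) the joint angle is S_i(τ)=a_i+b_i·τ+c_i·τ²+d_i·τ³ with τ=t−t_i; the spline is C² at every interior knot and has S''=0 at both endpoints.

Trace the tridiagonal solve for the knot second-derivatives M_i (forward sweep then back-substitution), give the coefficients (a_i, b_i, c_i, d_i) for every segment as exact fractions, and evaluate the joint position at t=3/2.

Δ: Δ0=5/2, Δ1=-2
row 1: diag=6, rhs=-27; c'=1/6, d'=-9/2
back: M1=-9/2
M: M0=0, M1=-9/2, M2=0
seg 0: a=-4, c=M0/2=0, d=(M1−M0)/(6·2)=-3/8, b=Δ0−h0·(2M0+M1)/6=4
seg 1: a=1, c=M1/2=-9/4, d=(M2−M1)/(6·1)=3/4, b=Δ1−h1·(2M1+M2)/6=-1/2
t_q=3/2 → seg 0, τ=3/2; S=-4+4·τ+0·τ²+-3/8·τ³=47/64

  seg 0: a=-4 b=4 c=0 d=-3/8
  seg 1: a=1 b=-1/2 c=-9/4 d=3/4
S(3/2) = 47/64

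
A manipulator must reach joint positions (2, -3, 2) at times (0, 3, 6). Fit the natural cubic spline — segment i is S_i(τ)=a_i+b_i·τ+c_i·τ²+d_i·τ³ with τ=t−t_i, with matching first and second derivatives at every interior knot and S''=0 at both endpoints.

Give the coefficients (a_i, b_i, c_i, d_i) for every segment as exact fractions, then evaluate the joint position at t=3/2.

  seg 0: a=2 b=-5/2 c=0 d=5/54
  seg 1: a=-3 b=0 c=5/6 d=-5/54
S(3/2) = -23/16

Δ: Δ0=-5/3, Δ1=5/3
row 1: diag=12, rhs=20; c'=1/4, d'=5/3
back: M1=5/3
M: M0=0, M1=5/3, M2=0
seg 0: a=2, c=M0/2=0, d=(M1−M0)/(6·3)=5/54, b=Δ0−h0·(2M0+M1)/6=-5/2
seg 1: a=-3, c=M1/2=5/6, d=(M2−M1)/(6·3)=-5/54, b=Δ1−h1·(2M1+M2)/6=0
t_q=3/2 → seg 0, τ=3/2; S=2+-5/2·τ+0·τ²+5/54·τ³=-23/16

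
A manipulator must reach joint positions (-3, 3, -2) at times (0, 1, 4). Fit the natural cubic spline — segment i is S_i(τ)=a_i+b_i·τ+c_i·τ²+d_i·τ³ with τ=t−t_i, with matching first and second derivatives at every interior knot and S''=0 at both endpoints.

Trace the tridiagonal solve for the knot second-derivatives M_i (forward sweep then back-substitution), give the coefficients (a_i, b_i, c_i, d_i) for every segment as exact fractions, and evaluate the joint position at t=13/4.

  seg 0: a=-3 b=167/24 c=0 d=-23/24
  seg 1: a=3 b=49/12 c=-23/8 d=23/72
S(13/4) = 651/512

Δ: Δ0=6, Δ1=-5/3
row 1: diag=8, rhs=-46; c'=3/8, d'=-23/4
back: M1=-23/4
M: M0=0, M1=-23/4, M2=0
seg 0: a=-3, c=M0/2=0, d=(M1−M0)/(6·1)=-23/24, b=Δ0−h0·(2M0+M1)/6=167/24
seg 1: a=3, c=M1/2=-23/8, d=(M2−M1)/(6·3)=23/72, b=Δ1−h1·(2M1+M2)/6=49/12
t_q=13/4 → seg 1, τ=9/4; S=3+49/12·τ+-23/8·τ²+23/72·τ³=651/512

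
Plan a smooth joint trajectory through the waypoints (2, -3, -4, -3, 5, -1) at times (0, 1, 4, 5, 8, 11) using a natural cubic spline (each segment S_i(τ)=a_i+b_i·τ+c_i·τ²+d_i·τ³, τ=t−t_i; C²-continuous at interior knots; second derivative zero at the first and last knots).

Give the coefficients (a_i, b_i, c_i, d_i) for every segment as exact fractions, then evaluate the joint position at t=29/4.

Δ: Δ0=-5, Δ1=-1/3, Δ2=1, Δ3=8/3, Δ4=-2
row 1: diag=8, rhs=28; c'=3/8, d'=7/2
row 2: denom=8−3·3/8=55/8; d'=(8−3·7/2)/(55/8)=-4/11
row 3: denom=8−1·8/55=432/55; d'=(10−1·-4/11)/(432/55)=95/72
row 4: denom=12−3·55/144=521/48; d'=(-28−3·95/72)/(521/48)=-1534/521
back: M4=-1534/521
back: M3=95/72−55/144·-1534/521=3820/1563
back: M2=-4/11−8/55·3820/1563=-1124/1563
back: M1=7/2−3/8·-1124/1563=1964/521
M: M0=0, M1=1964/521, M2=-1124/1563, M3=3820/1563, M4=-1534/521, M5=0
seg 0: a=2, c=M0/2=0, d=(M1−M0)/(6·1)=982/1563, b=Δ0−h0·(2M0+M1)/6=-8797/1563
seg 1: a=-3, c=M1/2=982/521, d=(M2−M1)/(6·3)=-3508/14067, b=Δ1−h1·(2M1+M2)/6=-5851/1563
seg 2: a=-4, c=M2/2=-562/1563, d=(M3−M2)/(6·1)=824/1563, b=Δ2−h2·(2M2+M3)/6=1301/1563
seg 3: a=-3, c=M3/2=1910/1563, d=(M4−M3)/(6·3)=-4211/14067, b=Δ3−h3·(2M3+M4)/6=883/521
seg 4: a=5, c=M4/2=-767/521, d=(M5−M4)/(6·3)=767/4689, b=Δ4−h4·(2M4+M5)/6=492/521
t_q=29/4 → seg 3, τ=9/4; S=-3+883/521·τ+1910/1563·τ²+-4211/14067·τ³=119703/33344

  seg 0: a=2 b=-8797/1563 c=0 d=982/1563
  seg 1: a=-3 b=-5851/1563 c=982/521 d=-3508/14067
  seg 2: a=-4 b=1301/1563 c=-562/1563 d=824/1563
  seg 3: a=-3 b=883/521 c=1910/1563 d=-4211/14067
  seg 4: a=5 b=492/521 c=-767/521 d=767/4689
S(29/4) = 119703/33344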